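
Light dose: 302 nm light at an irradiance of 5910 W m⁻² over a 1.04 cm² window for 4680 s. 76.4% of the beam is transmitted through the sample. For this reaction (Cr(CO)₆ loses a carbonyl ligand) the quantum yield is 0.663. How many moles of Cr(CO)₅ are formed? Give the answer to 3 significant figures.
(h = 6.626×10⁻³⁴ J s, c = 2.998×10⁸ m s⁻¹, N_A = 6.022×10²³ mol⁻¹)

0.00114 mol

Photon energy at 302 nm: hc/λ = (6.626×10⁻³⁴)(2.998×10⁸)/(302×10⁻⁹) = 6.578×10⁻¹⁹ J.
Energy delivered: (5910 W m⁻²)(1.04×10⁻⁴ m²)(4680 s) = 2877 J.
Photons incident: 2877 / 6.578×10⁻¹⁹ = 4.374×10²¹, i.e. 4.374×10²¹/6.022×10²³ = 0.007263 mol.
Fraction absorbed: 1 − 76.4/100 = 0.2360.
Photons absorbed: 0.2360 × 0.007263 = 0.001714 mol.
Product: Φ × n_abs = 0.663 × 0.001714 = 0.001136 mol.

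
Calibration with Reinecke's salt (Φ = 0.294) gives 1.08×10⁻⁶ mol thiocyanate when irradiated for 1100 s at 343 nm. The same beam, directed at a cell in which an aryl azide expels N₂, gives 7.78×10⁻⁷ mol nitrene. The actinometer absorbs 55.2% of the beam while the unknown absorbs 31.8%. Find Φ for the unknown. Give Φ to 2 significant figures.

Φ = 0.37

Photons absorbed by the actinometer: 1.08×10⁻⁶ / 0.294 = 3.673×10⁻⁶ mol.
Incident flux: 3.673×10⁻⁶ / 0.552 = 6.654×10⁻⁶ einstein.
Absorbed by unknown: 0.318 × 6.654×10⁻⁶ = 2.116×10⁻⁶ mol.
Φ(unknown) = 7.78×10⁻⁷ / 2.116×10⁻⁶ = 0.37.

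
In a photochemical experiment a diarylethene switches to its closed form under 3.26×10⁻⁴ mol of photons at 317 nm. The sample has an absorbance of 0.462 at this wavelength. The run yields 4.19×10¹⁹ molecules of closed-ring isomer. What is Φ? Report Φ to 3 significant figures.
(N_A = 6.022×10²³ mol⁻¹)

Φ = 0.326

Product: 4.19×10¹⁹ / 6.022×10²³ = 6.958×10⁻⁵ mol.
Fraction absorbed: 1 − 10^(−0.462) = 0.6549.
Photons absorbed: 0.6549 × 3.26×10⁻⁴ = 2.135×10⁻⁴ mol.
Φ = 6.958×10⁻⁵ mol / 2.135×10⁻⁴ mol photons = 0.326.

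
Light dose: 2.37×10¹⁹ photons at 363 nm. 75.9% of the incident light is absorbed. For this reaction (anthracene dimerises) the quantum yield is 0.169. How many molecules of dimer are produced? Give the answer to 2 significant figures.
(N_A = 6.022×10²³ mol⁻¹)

Moles of photons: 2.37×10¹⁹ / 6.022×10²³ = 3.936×10⁻⁵ mol.
Photons absorbed: 0.759 × 3.936×10⁻⁵ = 2.987×10⁻⁵ mol.
Product: Φ × n_abs = 0.169 × 2.987×10⁻⁵ = 5.048×10⁻⁶ mol.
As a count: 5.048×10⁻⁶ × 6.022×10²³ = 3.0×10¹⁸.

3.0×10¹⁸ molecules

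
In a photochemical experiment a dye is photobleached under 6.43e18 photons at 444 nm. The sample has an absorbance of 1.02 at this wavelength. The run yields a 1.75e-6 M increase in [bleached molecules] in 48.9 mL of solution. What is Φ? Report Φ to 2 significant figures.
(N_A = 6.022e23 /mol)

Product: (1.75e-6 M)(0.0489 L) = 8.558e-8 mol.
Moles of photons: 6.43e18 / 6.022e23 = 1.068e-5 mol.
Fraction absorbed: 1 − 10^(−1.02) = 0.9045.
Photons absorbed: 0.9045 × 1.068e-5 = 9.660e-6 mol.
Φ = 8.558e-8 mol / 9.660e-6 mol photons = 0.0089.

Φ = 0.0089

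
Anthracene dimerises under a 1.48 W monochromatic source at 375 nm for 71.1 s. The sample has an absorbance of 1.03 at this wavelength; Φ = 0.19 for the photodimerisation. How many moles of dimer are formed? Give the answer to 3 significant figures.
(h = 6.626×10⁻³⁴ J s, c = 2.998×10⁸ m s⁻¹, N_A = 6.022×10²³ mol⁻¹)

5.68×10⁻⁵ mol

Photon energy at 375 nm: hc/λ = (6.626×10⁻³⁴)(2.998×10⁸)/(375×10⁻⁹) = 5.297×10⁻¹⁹ J.
Energy delivered: (1.48 W)(71.1 s) = 105.2 J.
Photons incident: 105.2 / 5.297×10⁻¹⁹ = 1.986×10²⁰, i.e. 1.986×10²⁰/6.022×10²³ = 3.298×10⁻⁴ mol.
Fraction absorbed: 1 − 10^(−1.03) = 0.9067.
Photons absorbed: 0.9067 × 3.298×10⁻⁴ = 2.990×10⁻⁴ mol.
Product: Φ × n_abs = 0.19 × 2.990×10⁻⁴ = 5.681×10⁻⁵ mol.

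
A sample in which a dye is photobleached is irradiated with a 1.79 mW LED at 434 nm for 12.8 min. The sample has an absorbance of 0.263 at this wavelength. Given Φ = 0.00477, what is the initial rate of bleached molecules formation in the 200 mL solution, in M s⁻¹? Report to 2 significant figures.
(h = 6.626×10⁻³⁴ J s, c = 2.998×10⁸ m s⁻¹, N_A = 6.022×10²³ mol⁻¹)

Photon energy at 434 nm: hc/λ = (6.626×10⁻³⁴)(2.998×10⁸)/(434×10⁻⁹) = 4.577×10⁻¹⁹ J.
Energy delivered: (1.79 mW)(768 s) = 1.375 J.
Photons incident: 1.375 / 4.577×10⁻¹⁹ = 3.004×10¹⁸, i.e. 3.004×10¹⁸/6.022×10²³ = 4.988×10⁻⁶ mol.
Fraction absorbed: 1 − 10^(−0.263) = 0.4542.
Photons absorbed: 0.4542 × 4.988×10⁻⁶ = 2.266×10⁻⁶ mol.
Product formed: 0.00477 × 2.266×10⁻⁶ = 1.081×10⁻⁸ mol.
Rate: 1.081×10⁻⁸ mol / (768 s × 0.2 L) = 7.0×10⁻¹¹ M s⁻¹.

7.0×10⁻¹¹ M s⁻¹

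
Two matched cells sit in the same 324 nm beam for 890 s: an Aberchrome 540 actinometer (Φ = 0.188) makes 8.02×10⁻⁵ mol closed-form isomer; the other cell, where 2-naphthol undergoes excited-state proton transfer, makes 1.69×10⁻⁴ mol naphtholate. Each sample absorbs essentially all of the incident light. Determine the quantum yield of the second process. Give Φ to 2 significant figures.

Φ = 0.40

Photons absorbed by the actinometer: 8.02×10⁻⁵ / 0.188 = 4.266×10⁻⁴ mol.
Φ(unknown) = 1.69×10⁻⁴ / 4.266×10⁻⁴ = 0.40.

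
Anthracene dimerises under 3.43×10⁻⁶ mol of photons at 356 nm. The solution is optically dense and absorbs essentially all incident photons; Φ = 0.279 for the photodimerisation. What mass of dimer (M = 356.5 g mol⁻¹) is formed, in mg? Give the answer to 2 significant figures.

Product: Φ × n_abs = 0.279 × 3.43×10⁻⁶ = 9.570×10⁻⁷ mol.
Mass: 9.570×10⁻⁷ × 356.5 = 3.412×10⁻⁴ g = 0.34 mg.

0.34 mg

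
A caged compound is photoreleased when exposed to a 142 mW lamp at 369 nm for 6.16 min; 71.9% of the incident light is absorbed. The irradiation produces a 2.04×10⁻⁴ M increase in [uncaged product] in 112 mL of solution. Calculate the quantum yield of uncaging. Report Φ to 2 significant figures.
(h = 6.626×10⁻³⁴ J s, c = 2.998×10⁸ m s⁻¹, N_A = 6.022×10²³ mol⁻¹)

Φ = 0.20

Product: (2.04×10⁻⁴ M)(0.112 L) = 2.285×10⁻⁵ mol.
Photon energy at 369 nm: hc/λ = (6.626×10⁻³⁴)(2.998×10⁸)/(369×10⁻⁹) = 5.383×10⁻¹⁹ J.
Energy delivered: (142 mW)(369.6 s) = 52.48 J.
Photons incident: 52.48 / 5.383×10⁻¹⁹ = 9.749×10¹⁹, i.e. 9.749×10¹⁹/6.022×10²³ = 1.619×10⁻⁴ mol.
Photons absorbed: 0.719 × 1.619×10⁻⁴ = 1.164×10⁻⁴ mol.
Φ = 2.285×10⁻⁵ mol / 1.164×10⁻⁴ mol photons = 0.20.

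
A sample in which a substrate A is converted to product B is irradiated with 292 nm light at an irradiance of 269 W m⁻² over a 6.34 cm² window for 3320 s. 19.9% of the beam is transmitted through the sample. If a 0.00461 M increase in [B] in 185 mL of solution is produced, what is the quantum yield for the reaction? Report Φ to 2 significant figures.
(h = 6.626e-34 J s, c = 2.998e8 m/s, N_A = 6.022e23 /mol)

Product: (0.00461 M)(0.185 L) = 8.529e-4 mol.
Photon energy at 292 nm: hc/λ = (6.626e-34)(2.998e8)/(292e-9) = 6.803e-19 J.
Energy delivered: (269 W m⁻²)(6.34e-4 m²)(3320 s) = 566.2 J.
Photons incident: 566.2 / 6.803e-19 = 8.323e20, i.e. 8.323e20/6.022e23 = 0.001382 mol.
Fraction absorbed: 1 − 19.9/100 = 0.8010.
Photons absorbed: 0.8010 × 0.001382 = 0.001107 mol.
Φ = 8.529e-4 mol / 0.001107 mol photons = 0.77.

Φ = 0.77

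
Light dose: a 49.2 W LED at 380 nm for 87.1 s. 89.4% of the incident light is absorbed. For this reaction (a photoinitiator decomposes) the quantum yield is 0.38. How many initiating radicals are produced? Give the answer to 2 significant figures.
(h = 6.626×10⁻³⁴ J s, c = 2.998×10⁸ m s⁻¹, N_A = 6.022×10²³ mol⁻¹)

2.8×10²¹ initiating radicals

Photon energy at 380 nm: hc/λ = (6.626×10⁻³⁴)(2.998×10⁸)/(380×10⁻⁹) = 5.228×10⁻¹⁹ J.
Energy delivered: (49.2 W)(87.1 s) = 4285 J.
Photons incident: 4285 / 5.228×10⁻¹⁹ = 8.196×10²¹, i.e. 8.196×10²¹/6.022×10²³ = 0.01361 mol.
Photons absorbed: 0.894 × 0.01361 = 0.01217 mol.
Product: Φ × n_abs = 0.38 × 0.01217 = 0.004625 mol.
As a count: 0.004625 × 6.022×10²³ = 2.8×10²¹.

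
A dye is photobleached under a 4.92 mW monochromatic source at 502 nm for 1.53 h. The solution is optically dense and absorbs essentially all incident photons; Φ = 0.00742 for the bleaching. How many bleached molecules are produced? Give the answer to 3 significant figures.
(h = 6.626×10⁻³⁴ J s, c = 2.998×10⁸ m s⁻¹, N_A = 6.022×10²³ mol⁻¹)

5.08×10¹⁷ bleached molecules

Photon energy at 502 nm: hc/λ = (6.626×10⁻³⁴)(2.998×10⁸)/(502×10⁻⁹) = 3.957×10⁻¹⁹ J.
Energy delivered: (4.92 mW)(5508 s) = 27.10 J.
Photons incident: 27.10 / 3.957×10⁻¹⁹ = 6.849×10¹⁹, i.e. 6.849×10¹⁹/6.022×10²³ = 1.137×10⁻⁴ mol.
Product: Φ × n_abs = 0.00742 × 1.137×10⁻⁴ = 8.437×10⁻⁷ mol.
As a count: 8.437×10⁻⁷ × 6.022×10²³ = 5.08×10¹⁷.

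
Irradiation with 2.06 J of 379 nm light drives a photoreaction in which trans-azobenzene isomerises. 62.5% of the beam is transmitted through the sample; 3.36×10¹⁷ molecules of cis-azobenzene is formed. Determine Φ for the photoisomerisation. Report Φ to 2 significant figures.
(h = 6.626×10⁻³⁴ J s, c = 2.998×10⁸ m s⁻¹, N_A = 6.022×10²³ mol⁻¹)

Product: 3.36×10¹⁷ / 6.022×10²³ = 5.580×10⁻⁷ mol.
Photon energy at 379 nm: hc/λ = (6.626×10⁻³⁴)(2.998×10⁸)/(379×10⁻⁹) = 5.241×10⁻¹⁹ J.
Photons incident: 2.06 / 5.241×10⁻¹⁹ = 3.931×10¹⁸, i.e. 3.931×10¹⁸/6.022×10²³ = 6.528×10⁻⁶ mol.
Fraction absorbed: 1 − 62.5/100 = 0.3750.
Photons absorbed: 0.3750 × 6.528×10⁻⁶ = 2.448×10⁻⁶ mol.
Φ = 5.580×10⁻⁷ mol / 2.448×10⁻⁶ mol photons = 0.23.

Φ = 0.23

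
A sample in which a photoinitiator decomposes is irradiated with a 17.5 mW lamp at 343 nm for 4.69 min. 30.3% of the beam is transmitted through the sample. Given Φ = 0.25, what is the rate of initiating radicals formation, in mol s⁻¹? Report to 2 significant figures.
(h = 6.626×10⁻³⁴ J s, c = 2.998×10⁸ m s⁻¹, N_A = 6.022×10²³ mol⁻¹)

Photon energy at 343 nm: hc/λ = (6.626×10⁻³⁴)(2.998×10⁸)/(343×10⁻⁹) = 5.791×10⁻¹⁹ J.
Energy delivered: (17.5 mW)(281.4 s) = 4.925 J.
Photons incident: 4.925 / 5.791×10⁻¹⁹ = 8.505×10¹⁸, i.e. 8.505×10¹⁸/6.022×10²³ = 1.412×10⁻⁵ mol.
Fraction absorbed: 1 − 30.3/100 = 0.6970.
Photons absorbed: 0.6970 × 1.412×10⁻⁵ = 9.842×10⁻⁶ mol.
Product formed: 0.25 × 9.842×10⁻⁶ = 2.461×10⁻⁶ mol.
Rate: 2.461×10⁻⁶ / 281.4 s = 8.7×10⁻⁹ mol s⁻¹.

8.7×10⁻⁹ mol s⁻¹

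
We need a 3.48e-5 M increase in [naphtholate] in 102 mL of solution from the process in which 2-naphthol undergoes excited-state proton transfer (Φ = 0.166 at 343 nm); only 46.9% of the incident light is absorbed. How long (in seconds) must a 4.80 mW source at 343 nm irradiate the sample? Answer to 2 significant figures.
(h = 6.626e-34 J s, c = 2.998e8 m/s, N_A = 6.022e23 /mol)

t ≈ 3300 s

Product: (3.48e-5 M)(0.102 L) = 3.550e-6 mol.
Photons that must be absorbed: 3.550e-6 / 0.166 = 2.139e-5 mol.
Incident photons needed: 2.139e-5 / 0.469 = 4.561e-5 mol.
Photon energy: hc/λ = 5.791e-19 J; per mole, 3.487e5 J mol⁻¹.
Energy required: 4.561e-5 × 3.487e5 = 15.90 J.
Time: 15.90 J / 0.0048 W = 3300 s.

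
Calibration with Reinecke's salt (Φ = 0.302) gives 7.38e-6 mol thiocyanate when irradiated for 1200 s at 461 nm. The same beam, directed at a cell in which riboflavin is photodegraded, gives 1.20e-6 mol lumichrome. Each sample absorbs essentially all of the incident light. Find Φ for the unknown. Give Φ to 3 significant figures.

Φ = 0.0491

Photons absorbed by the actinometer: 7.38e-6 / 0.302 = 2.444e-5 mol.
Φ(unknown) = 1.20e-6 / 2.444e-5 = 0.0491.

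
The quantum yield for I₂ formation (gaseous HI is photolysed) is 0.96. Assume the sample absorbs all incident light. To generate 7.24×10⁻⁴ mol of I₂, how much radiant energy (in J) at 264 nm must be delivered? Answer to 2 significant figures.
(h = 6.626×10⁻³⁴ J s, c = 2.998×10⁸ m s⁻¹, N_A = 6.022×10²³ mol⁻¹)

340 J

Photons that must be absorbed: 7.24×10⁻⁴ / 0.96 = 7.542×10⁻⁴ mol.
Photon energy: hc/λ = 7.525×10⁻¹⁹ J; per mole, 4.532×10⁵ J mol⁻¹.
Energy required: 7.542×10⁻⁴ × 4.532×10⁵ = 340 J.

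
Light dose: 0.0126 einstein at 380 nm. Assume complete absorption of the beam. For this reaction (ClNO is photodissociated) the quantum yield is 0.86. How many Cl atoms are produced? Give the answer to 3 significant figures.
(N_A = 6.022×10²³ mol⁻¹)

Product: Φ × n_abs = 0.86 × 0.0126 = 0.01084 mol.
As a count: 0.01084 × 6.022×10²³ = 6.53×10²¹.

6.53×10²¹ atoms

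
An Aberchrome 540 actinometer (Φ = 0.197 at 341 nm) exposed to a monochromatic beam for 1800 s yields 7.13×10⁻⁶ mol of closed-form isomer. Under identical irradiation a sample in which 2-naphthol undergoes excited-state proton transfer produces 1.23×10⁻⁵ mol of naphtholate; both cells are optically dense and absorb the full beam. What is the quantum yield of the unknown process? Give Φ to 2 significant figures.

Photons absorbed by the actinometer: 7.13×10⁻⁶ / 0.197 = 3.619×10⁻⁵ mol.
Φ(unknown) = 1.23×10⁻⁵ / 3.619×10⁻⁵ = 0.34.

Φ = 0.34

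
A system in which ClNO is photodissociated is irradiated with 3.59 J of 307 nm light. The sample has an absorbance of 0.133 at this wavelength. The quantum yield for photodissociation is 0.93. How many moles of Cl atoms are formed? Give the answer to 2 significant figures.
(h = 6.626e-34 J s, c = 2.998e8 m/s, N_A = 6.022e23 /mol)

2.3e-6 mol

Photon energy at 307 nm: hc/λ = (6.626e-34)(2.998e8)/(307e-9) = 6.471e-19 J.
Photons incident: 3.59 / 6.471e-19 = 5.548e18, i.e. 5.548e18/6.022e23 = 9.213e-6 mol.
Fraction absorbed: 1 − 10^(−0.133) = 0.2638.
Photons absorbed: 0.2638 × 9.213e-6 = 2.430e-6 mol.
Product: Φ × n_abs = 0.93 × 2.430e-6 = 2.260e-6 mol.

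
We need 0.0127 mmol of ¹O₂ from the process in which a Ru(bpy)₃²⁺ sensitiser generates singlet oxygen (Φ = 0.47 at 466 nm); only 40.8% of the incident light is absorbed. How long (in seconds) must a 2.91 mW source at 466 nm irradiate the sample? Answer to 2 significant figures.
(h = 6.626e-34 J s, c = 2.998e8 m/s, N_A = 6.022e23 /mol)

t ≈ 5800 s

Product: 0.0127 mmol = 1.27e-5 mol.
Photons that must be absorbed: 1.27e-5 / 0.47 = 2.702e-5 mol.
Incident photons needed: 2.702e-5 / 0.408 = 6.623e-5 mol.
Photon energy: hc/λ = 4.263e-19 J; per mole, 2.567e5 J mol⁻¹.
Energy required: 6.623e-5 × 2.567e5 = 17.00 J.
Time: 17.00 J / 0.00291 W = 5800 s.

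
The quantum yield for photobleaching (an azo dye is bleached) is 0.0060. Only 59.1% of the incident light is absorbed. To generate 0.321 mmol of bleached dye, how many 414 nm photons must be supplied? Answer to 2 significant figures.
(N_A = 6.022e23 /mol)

Product: 0.321 mmol = 3.21e-4 mol.
Photons that must be absorbed: 3.21e-4 / 0.0060 = 0.05350 mol.
Incident photons needed: 0.05350 / 0.591 = 0.09052 mol.
Photon count: 0.09052 × 6.022e23 = 5.5e22.

5.5e22 photons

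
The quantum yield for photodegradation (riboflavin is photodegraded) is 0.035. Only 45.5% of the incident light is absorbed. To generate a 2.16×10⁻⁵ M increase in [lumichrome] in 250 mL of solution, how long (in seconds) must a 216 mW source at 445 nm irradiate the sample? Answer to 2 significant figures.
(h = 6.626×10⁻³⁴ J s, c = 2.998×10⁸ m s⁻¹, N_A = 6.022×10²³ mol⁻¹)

t ≈ 420 s

Product: (2.16×10⁻⁵ M)(0.25 L) = 5.400×10⁻⁶ mol.
Photons that must be absorbed: 5.400×10⁻⁶ / 0.035 = 1.543×10⁻⁴ mol.
Incident photons needed: 1.543×10⁻⁴ / 0.455 = 3.391×10⁻⁴ mol.
Photon energy: hc/λ = 4.464×10⁻¹⁹ J; per mole, 2.688×10⁵ J mol⁻¹.
Energy required: 3.391×10⁻⁴ × 2.688×10⁵ = 91.15 J.
Time: 91.15 J / 0.216 W = 420 s.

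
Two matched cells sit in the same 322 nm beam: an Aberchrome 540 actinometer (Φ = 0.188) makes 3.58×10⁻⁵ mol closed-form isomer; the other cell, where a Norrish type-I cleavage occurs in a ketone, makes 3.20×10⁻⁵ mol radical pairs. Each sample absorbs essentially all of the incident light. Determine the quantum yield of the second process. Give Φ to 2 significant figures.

Photons absorbed by the actinometer: 3.58×10⁻⁵ / 0.188 = 1.904×10⁻⁴ mol.
Φ(unknown) = 3.20×10⁻⁵ / 1.904×10⁻⁴ = 0.17.

Φ = 0.17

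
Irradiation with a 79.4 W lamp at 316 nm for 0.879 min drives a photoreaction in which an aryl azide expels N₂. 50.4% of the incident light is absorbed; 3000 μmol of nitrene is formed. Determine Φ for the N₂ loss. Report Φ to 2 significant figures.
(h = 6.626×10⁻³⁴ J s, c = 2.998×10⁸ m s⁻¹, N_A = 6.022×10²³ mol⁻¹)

Φ = 0.54

Product: 3000 μmol = 0.00300 mol.
Photon energy at 316 nm: hc/λ = (6.626×10⁻³⁴)(2.998×10⁸)/(316×10⁻⁹) = 6.286×10⁻¹⁹ J.
Energy delivered: (79.4 W)(52.74 s) = 4188 J.
Photons incident: 4188 / 6.286×10⁻¹⁹ = 6.662×10²¹, i.e. 6.662×10²¹/6.022×10²³ = 0.01106 mol.
Photons absorbed: 0.504 × 0.01106 = 0.005574 mol.
Φ = 0.00300 mol / 0.005574 mol photons = 0.54.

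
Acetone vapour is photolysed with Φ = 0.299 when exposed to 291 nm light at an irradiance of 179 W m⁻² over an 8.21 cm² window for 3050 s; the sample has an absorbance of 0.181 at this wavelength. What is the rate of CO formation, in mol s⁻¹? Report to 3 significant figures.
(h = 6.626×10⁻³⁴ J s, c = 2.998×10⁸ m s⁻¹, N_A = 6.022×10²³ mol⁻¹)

3.64×10⁻⁸ mol s⁻¹

Photon energy at 291 nm: hc/λ = (6.626×10⁻³⁴)(2.998×10⁸)/(291×10⁻⁹) = 6.826×10⁻¹⁹ J.
Energy delivered: (179 W m⁻²)(8.21×10⁻⁴ m²)(3050 s) = 448.2 J.
Photons incident: 448.2 / 6.826×10⁻¹⁹ = 6.566×10²⁰, i.e. 6.566×10²⁰/6.022×10²³ = 0.001090 mol.
Fraction absorbed: 1 − 10^(−0.181) = 0.3408.
Photons absorbed: 0.3408 × 0.001090 = 3.715×10⁻⁴ mol.
Product formed: 0.299 × 3.715×10⁻⁴ = 1.111×10⁻⁴ mol.
Rate: 1.111×10⁻⁴ / 3050 s = 3.64×10⁻⁸ mol s⁻¹.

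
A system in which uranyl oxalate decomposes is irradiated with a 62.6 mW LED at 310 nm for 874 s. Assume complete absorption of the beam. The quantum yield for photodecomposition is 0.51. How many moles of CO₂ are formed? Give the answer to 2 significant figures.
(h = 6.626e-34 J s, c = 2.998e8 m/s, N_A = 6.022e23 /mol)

Photon energy at 310 nm: hc/λ = (6.626e-34)(2.998e8)/(310e-9) = 6.408e-19 J.
Energy delivered: (62.6 mW)(874 s) = 54.71 J.
Photons incident: 54.71 / 6.408e-19 = 8.538e19, i.e. 8.538e19/6.022e23 = 1.418e-4 mol.
Product: Φ × n_abs = 0.51 × 1.418e-4 = 7.232e-5 mol.

7.2e-5 mol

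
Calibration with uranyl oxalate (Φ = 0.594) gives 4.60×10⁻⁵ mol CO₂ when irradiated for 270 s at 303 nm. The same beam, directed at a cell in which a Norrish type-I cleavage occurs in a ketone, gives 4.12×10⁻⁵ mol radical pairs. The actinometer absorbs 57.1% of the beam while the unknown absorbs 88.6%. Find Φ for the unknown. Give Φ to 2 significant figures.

Photons absorbed by the actinometer: 4.60×10⁻⁵ / 0.594 = 7.744×10⁻⁵ mol.
Incident flux: 7.744×10⁻⁵ / 0.571 = 1.356×10⁻⁴ einstein.
Absorbed by unknown: 0.886 × 1.356×10⁻⁴ = 1.201×10⁻⁴ mol.
Φ(unknown) = 4.12×10⁻⁵ / 1.201×10⁻⁴ = 0.34.

Φ = 0.34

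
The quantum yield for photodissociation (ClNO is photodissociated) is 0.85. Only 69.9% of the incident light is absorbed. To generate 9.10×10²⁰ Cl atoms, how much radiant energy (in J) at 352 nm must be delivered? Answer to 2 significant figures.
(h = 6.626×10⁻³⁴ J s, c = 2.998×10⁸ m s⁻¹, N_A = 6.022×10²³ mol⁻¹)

860 J

Product: 9.10×10²⁰ / 6.022×10²³ = 0.001511 mol.
Photons that must be absorbed: 0.001511 / 0.85 = 0.001778 mol.
Incident photons needed: 0.001778 / 0.699 = 0.002544 mol.
Photon energy: hc/λ = 5.643×10⁻¹⁹ J; per mole, 3.398×10⁵ J mol⁻¹.
Energy required: 0.002544 × 3.398×10⁵ = 860 J.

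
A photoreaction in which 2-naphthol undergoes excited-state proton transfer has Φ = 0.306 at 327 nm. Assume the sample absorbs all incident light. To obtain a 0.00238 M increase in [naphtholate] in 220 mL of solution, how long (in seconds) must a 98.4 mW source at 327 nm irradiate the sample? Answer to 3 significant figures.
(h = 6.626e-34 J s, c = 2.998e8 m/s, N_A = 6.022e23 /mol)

Product: (0.00238 M)(0.22 L) = 5.236e-4 mol.
Photons that must be absorbed: 5.236e-4 / 0.306 = 0.001711 mol.
Photon energy: hc/λ = 6.075e-19 J; per mole, 3.658e5 J mol⁻¹.
Energy required: 0.001711 × 3.658e5 = 625.9 J.
Time: 625.9 J / 0.0984 W = 6360 s.

t ≈ 6360 s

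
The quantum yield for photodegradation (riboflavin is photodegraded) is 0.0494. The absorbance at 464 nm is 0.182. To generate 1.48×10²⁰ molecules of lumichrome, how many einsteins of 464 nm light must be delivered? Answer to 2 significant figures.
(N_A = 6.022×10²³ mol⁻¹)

0.015 einstein

Product: 1.48×10²⁰ / 6.022×10²³ = 2.458×10⁻⁴ mol.
Photons that must be absorbed: 2.458×10⁻⁴ / 0.0494 = 0.004976 mol.
Fraction absorbed: 1 − 10^(−0.182) = 0.3423.
Incident photons needed: 0.004976 / 0.3423 = 0.01454 mol.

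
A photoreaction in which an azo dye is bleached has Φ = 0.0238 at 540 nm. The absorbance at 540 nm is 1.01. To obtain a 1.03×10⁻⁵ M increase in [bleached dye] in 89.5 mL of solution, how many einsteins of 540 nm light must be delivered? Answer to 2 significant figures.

Product: (1.03×10⁻⁵ M)(0.0895 L) = 9.218×10⁻⁷ mol.
Photons that must be absorbed: 9.218×10⁻⁷ / 0.0238 = 3.873×10⁻⁵ mol.
Fraction absorbed: 1 − 10^(−1.01) = 0.9023.
Incident photons needed: 3.873×10⁻⁵ / 0.9023 = 4.292×10⁻⁵ mol.

4.3×10⁻⁵ einstein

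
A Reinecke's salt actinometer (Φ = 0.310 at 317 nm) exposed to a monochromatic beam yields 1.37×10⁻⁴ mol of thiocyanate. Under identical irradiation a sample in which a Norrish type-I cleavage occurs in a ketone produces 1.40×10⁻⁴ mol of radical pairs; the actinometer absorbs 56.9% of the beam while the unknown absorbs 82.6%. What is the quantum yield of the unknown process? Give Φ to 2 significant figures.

Photons absorbed by the actinometer: 1.37×10⁻⁴ / 0.310 = 4.419×10⁻⁴ mol.
Incident flux: 4.419×10⁻⁴ / 0.569 = 7.766×10⁻⁴ einstein.
Absorbed by unknown: 0.826 × 7.766×10⁻⁴ = 6.415×10⁻⁴ mol.
Φ(unknown) = 1.40×10⁻⁴ / 6.415×10⁻⁴ = 0.22.

Φ = 0.22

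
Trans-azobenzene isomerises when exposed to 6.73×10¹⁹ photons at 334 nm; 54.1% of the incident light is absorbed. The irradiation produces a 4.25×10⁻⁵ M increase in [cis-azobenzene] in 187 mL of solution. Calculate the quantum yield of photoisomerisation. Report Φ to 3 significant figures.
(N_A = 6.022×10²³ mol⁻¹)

Φ = 0.131

Product: (4.25×10⁻⁵ M)(0.187 L) = 7.948×10⁻⁶ mol.
Moles of photons: 6.73×10¹⁹ / 6.022×10²³ = 1.118×10⁻⁴ mol.
Photons absorbed: 0.541 × 1.118×10⁻⁴ = 6.048×10⁻⁵ mol.
Φ = 7.948×10⁻⁶ mol / 6.048×10⁻⁵ mol photons = 0.131.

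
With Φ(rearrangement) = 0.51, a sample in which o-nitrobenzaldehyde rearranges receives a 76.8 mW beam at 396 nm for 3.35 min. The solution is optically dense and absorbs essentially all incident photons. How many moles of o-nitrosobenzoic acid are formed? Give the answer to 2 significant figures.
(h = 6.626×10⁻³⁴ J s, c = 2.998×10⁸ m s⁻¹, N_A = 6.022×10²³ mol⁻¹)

2.6×10⁻⁵ mol

Photon energy at 396 nm: hc/λ = (6.626×10⁻³⁴)(2.998×10⁸)/(396×10⁻⁹) = 5.016×10⁻¹⁹ J.
Energy delivered: (76.8 mW)(201 s) = 15.44 J.
Photons incident: 15.44 / 5.016×10⁻¹⁹ = 3.078×10¹⁹, i.e. 3.078×10¹⁹/6.022×10²³ = 5.111×10⁻⁵ mol.
Product: Φ × n_abs = 0.51 × 5.111×10⁻⁵ = 2.607×10⁻⁵ mol.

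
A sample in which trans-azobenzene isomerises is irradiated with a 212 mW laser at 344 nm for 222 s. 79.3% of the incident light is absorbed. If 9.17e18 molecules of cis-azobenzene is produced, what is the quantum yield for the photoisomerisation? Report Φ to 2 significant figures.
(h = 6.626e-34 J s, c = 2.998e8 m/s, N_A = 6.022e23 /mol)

Φ = 0.14

Product: 9.17e18 / 6.022e23 = 1.523e-5 mol.
Photon energy at 344 nm: hc/λ = (6.626e-34)(2.998e8)/(344e-9) = 5.775e-19 J.
Energy delivered: (212 mW)(222 s) = 47.06 J.
Photons incident: 47.06 / 5.775e-19 = 8.149e19, i.e. 8.149e19/6.022e23 = 1.353e-4 mol.
Photons absorbed: 0.793 × 1.353e-4 = 1.073e-4 mol.
Φ = 1.523e-5 mol / 1.073e-4 mol photons = 0.14.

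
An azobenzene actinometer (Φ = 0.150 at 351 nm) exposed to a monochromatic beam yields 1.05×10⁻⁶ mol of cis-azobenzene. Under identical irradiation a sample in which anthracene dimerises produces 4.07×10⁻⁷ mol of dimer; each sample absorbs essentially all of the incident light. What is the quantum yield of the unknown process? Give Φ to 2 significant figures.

Photons absorbed by the actinometer: 1.05×10⁻⁶ / 0.150 = 7.000×10⁻⁶ mol.
Φ(unknown) = 4.07×10⁻⁷ / 7.000×10⁻⁶ = 0.058.

Φ = 0.058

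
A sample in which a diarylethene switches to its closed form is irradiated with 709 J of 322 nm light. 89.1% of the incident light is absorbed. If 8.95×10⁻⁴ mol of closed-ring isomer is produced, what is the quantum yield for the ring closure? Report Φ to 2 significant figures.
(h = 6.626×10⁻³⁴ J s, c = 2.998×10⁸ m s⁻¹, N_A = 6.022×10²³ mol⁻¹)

Photon energy at 322 nm: hc/λ = (6.626×10⁻³⁴)(2.998×10⁸)/(322×10⁻⁹) = 6.169×10⁻¹⁹ J.
Photons incident: 709 / 6.169×10⁻¹⁹ = 1.149×10²¹, i.e. 1.149×10²¹/6.022×10²³ = 0.001908 mol.
Photons absorbed: 0.891 × 0.001908 = 0.001700 mol.
Φ = 8.95×10⁻⁴ mol / 0.001700 mol photons = 0.53.

Φ = 0.53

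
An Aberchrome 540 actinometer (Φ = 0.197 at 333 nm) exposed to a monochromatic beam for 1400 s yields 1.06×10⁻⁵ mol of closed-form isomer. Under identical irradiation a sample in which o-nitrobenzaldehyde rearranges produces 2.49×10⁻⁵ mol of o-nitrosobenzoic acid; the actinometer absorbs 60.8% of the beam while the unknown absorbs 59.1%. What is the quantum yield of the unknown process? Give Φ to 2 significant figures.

Φ = 0.48

Photons absorbed by the actinometer: 1.06×10⁻⁵ / 0.197 = 5.381×10⁻⁵ mol.
Incident flux: 5.381×10⁻⁵ / 0.608 = 8.850×10⁻⁵ einstein.
Absorbed by unknown: 0.591 × 8.850×10⁻⁵ = 5.230×10⁻⁵ mol.
Φ(unknown) = 2.49×10⁻⁵ / 5.230×10⁻⁵ = 0.48.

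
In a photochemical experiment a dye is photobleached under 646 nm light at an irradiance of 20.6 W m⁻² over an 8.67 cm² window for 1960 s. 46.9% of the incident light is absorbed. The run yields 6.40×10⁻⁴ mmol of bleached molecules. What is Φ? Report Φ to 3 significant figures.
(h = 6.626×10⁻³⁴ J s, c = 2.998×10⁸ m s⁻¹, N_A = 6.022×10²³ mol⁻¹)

Φ = 0.00722

Product: 6.40×10⁻⁴ mmol = 6.40×10⁻⁷ mol.
Photon energy at 646 nm: hc/λ = (6.626×10⁻³⁴)(2.998×10⁸)/(646×10⁻⁹) = 3.075×10⁻¹⁹ J.
Energy delivered: (20.6 W m⁻²)(8.67×10⁻⁴ m²)(1960 s) = 35.01 J.
Photons incident: 35.01 / 3.075×10⁻¹⁹ = 1.139×10²⁰, i.e. 1.139×10²⁰/6.022×10²³ = 1.891×10⁻⁴ mol.
Photons absorbed: 0.469 × 1.891×10⁻⁴ = 8.869×10⁻⁵ mol.
Φ = 6.40×10⁻⁷ mol / 8.869×10⁻⁵ mol photons = 0.00722.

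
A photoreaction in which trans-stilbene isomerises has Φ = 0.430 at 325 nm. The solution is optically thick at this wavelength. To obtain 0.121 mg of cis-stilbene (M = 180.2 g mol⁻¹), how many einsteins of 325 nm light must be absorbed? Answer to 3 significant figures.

1.56×10⁻⁶ einstein

Product: 0.121 mg / 180.2 g mol⁻¹ = 6.715×10⁻⁷ mol.
Photons that must be absorbed: 6.715×10⁻⁷ / 0.430 = 1.562×10⁻⁶ mol.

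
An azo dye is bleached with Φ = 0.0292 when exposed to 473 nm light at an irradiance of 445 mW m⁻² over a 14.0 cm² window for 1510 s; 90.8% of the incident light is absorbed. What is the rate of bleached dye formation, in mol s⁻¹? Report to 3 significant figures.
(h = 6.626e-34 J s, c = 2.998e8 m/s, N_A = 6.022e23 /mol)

6.53e-11 mol s⁻¹

Photon energy at 473 nm: hc/λ = (6.626e-34)(2.998e8)/(473e-9) = 4.200e-19 J.
Energy delivered: (445 mW m⁻²)(14.0e-4 m²)(1510 s) = 0.9407 J.
Photons incident: 0.9407 / 4.200e-19 = 2.240e18, i.e. 2.240e18/6.022e23 = 3.720e-6 mol.
Photons absorbed: 0.908 × 3.720e-6 = 3.378e-6 mol.
Product formed: 0.0292 × 3.378e-6 = 9.864e-8 mol.
Rate: 9.864e-8 / 1510 s = 6.53e-11 mol s⁻¹.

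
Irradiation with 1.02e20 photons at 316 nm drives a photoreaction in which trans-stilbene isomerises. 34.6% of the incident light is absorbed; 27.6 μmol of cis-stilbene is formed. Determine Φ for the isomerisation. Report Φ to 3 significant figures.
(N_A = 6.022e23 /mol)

Product: 27.6 μmol = 2.76e-5 mol.
Moles of photons: 1.02e20 / 6.022e23 = 1.694e-4 mol.
Photons absorbed: 0.346 × 1.694e-4 = 5.861e-5 mol.
Φ = 2.76e-5 mol / 5.861e-5 mol photons = 0.471.

Φ = 0.471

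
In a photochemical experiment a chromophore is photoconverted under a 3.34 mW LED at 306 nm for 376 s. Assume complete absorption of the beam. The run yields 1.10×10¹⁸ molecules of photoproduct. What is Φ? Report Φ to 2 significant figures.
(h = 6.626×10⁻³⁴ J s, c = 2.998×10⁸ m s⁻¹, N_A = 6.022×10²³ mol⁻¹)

Φ = 0.57

Product: 1.10×10¹⁸ / 6.022×10²³ = 1.827×10⁻⁶ mol.
Photon energy at 306 nm: hc/λ = (6.626×10⁻³⁴)(2.998×10⁸)/(306×10⁻⁹) = 6.492×10⁻¹⁹ J.
Energy delivered: (3.34 mW)(376 s) = 1.256 J.
Photons incident: 1.256 / 6.492×10⁻¹⁹ = 1.935×10¹⁸, i.e. 1.935×10¹⁸/6.022×10²³ = 3.213×10⁻⁶ mol.
Φ = 1.827×10⁻⁶ mol / 3.213×10⁻⁶ mol photons = 0.57.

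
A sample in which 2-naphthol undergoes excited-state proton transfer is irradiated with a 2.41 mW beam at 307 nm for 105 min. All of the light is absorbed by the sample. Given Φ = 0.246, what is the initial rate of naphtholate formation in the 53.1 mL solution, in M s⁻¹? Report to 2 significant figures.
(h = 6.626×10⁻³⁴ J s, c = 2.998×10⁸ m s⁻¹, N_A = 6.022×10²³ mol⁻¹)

2.9×10⁻⁸ M s⁻¹

Photon energy at 307 nm: hc/λ = (6.626×10⁻³⁴)(2.998×10⁸)/(307×10⁻⁹) = 6.471×10⁻¹⁹ J.
Energy delivered: (2.41 mW)(6300 s) = 15.18 J.
Photons incident: 15.18 / 6.471×10⁻¹⁹ = 2.346×10¹⁹, i.e. 2.346×10¹⁹/6.022×10²³ = 3.896×10⁻⁵ mol.
Product formed: 0.246 × 3.896×10⁻⁵ = 9.584×10⁻⁶ mol.
Rate: 9.584×10⁻⁶ mol / (6300 s × 0.0531 L) = 2.9×10⁻⁸ M s⁻¹.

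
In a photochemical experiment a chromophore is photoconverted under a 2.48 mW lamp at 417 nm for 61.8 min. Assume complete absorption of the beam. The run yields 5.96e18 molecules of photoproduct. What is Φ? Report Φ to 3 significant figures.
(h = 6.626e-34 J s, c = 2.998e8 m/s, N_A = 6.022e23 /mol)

Φ = 0.309

Product: 5.96e18 / 6.022e23 = 9.897e-6 mol.
Photon energy at 417 nm: hc/λ = (6.626e-34)(2.998e8)/(417e-9) = 4.764e-19 J.
Energy delivered: (2.48 mW)(3708 s) = 9.196 J.
Photons incident: 9.196 / 4.764e-19 = 1.930e19, i.e. 1.930e19/6.022e23 = 3.205e-5 mol.
Φ = 9.897e-6 mol / 3.205e-5 mol photons = 0.309.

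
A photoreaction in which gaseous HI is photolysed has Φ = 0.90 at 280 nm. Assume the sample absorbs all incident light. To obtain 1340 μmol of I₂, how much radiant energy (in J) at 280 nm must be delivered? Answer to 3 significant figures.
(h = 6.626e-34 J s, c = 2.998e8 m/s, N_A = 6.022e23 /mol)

Product: 1340 μmol = 0.00134 mol.
Photons that must be absorbed: 0.00134 / 0.90 = 0.001489 mol.
Photon energy: hc/λ = 7.095e-19 J; per mole, 4.273e5 J mol⁻¹.
Energy required: 0.001489 × 4.273e5 = 636 J.

636 J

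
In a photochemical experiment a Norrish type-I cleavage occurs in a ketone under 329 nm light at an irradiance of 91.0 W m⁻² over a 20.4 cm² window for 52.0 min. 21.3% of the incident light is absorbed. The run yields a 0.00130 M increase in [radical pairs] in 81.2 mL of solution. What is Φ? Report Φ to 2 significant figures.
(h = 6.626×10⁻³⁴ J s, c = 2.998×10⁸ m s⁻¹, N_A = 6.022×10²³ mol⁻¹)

Φ = 0.31

Product: (0.00130 M)(0.0812 L) = 1.056×10⁻⁴ mol.
Photon energy at 329 nm: hc/λ = (6.626×10⁻³⁴)(2.998×10⁸)/(329×10⁻⁹) = 6.038×10⁻¹⁹ J.
Energy delivered: (91.0 W m⁻²)(20.4×10⁻⁴ m²)(3120 s) = 579.2 J.
Photons incident: 579.2 / 6.038×10⁻¹⁹ = 9.593×10²⁰, i.e. 9.593×10²⁰/6.022×10²³ = 0.001593 mol.
Photons absorbed: 0.213 × 0.001593 = 3.393×10⁻⁴ mol.
Φ = 1.056×10⁻⁴ mol / 3.393×10⁻⁴ mol photons = 0.31.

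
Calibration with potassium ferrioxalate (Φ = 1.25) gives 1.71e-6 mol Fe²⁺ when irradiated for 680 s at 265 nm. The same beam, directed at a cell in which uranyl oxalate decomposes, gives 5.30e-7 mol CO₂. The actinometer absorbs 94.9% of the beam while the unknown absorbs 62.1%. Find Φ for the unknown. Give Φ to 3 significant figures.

Photons absorbed by the actinometer: 1.71e-6 / 1.25 = 1.368e-6 mol.
Incident flux: 1.368e-6 / 0.949 = 1.442e-6 einstein.
Absorbed by unknown: 0.621 × 1.442e-6 = 8.955e-7 mol.
Φ(unknown) = 5.30e-7 / 8.955e-7 = 0.592.

Φ = 0.592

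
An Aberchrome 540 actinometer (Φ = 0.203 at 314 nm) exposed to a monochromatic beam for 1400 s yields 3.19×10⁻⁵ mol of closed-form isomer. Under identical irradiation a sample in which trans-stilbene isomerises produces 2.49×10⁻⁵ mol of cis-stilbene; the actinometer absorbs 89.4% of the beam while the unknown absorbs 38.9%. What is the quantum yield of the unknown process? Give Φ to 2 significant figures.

Photons absorbed by the actinometer: 3.19×10⁻⁵ / 0.203 = 1.571×10⁻⁴ mol.
Incident flux: 1.571×10⁻⁴ / 0.894 = 1.757×10⁻⁴ einstein.
Absorbed by unknown: 0.389 × 1.757×10⁻⁴ = 6.835×10⁻⁵ mol.
Φ(unknown) = 2.49×10⁻⁵ / 6.835×10⁻⁵ = 0.36.

Φ = 0.36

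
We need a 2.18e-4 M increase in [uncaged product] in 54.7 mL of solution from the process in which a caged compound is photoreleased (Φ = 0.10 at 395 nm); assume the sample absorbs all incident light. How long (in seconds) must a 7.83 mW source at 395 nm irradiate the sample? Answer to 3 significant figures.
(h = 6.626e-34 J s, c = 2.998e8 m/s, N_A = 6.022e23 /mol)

t ≈ 4610 s

Product: (2.18e-4 M)(0.0547 L) = 1.192e-5 mol.
Photons that must be absorbed: 1.192e-5 / 0.10 = 1.192e-4 mol.
Photon energy: hc/λ = 5.029e-19 J; per mole, 3.028e5 J mol⁻¹.
Energy required: 1.192e-4 × 3.028e5 = 36.09 J.
Time: 36.09 J / 0.00783 W = 4610 s.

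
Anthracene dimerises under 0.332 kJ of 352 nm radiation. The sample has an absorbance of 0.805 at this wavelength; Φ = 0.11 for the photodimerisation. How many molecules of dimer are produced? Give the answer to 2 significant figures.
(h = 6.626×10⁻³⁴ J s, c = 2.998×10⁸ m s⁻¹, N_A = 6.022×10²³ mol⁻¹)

Photon energy at 352 nm: hc/λ = (6.626×10⁻³⁴)(2.998×10⁸)/(352×10⁻⁹) = 5.643×10⁻¹⁹ J.
Incident energy: 0.332 kJ = 332 J.
Photons incident: 332 / 5.643×10⁻¹⁹ = 5.883×10²⁰, i.e. 5.883×10²⁰/6.022×10²³ = 9.769×10⁻⁴ mol.
Fraction absorbed: 1 − 10^(−0.805) = 0.8433.
Photons absorbed: 0.8433 × 9.769×10⁻⁴ = 8.238×10⁻⁴ mol.
Product: Φ × n_abs = 0.11 × 8.238×10⁻⁴ = 9.062×10⁻⁵ mol.
As a count: 9.062×10⁻⁵ × 6.022×10²³ = 5.5×10¹⁹.

5.5×10¹⁹ molecules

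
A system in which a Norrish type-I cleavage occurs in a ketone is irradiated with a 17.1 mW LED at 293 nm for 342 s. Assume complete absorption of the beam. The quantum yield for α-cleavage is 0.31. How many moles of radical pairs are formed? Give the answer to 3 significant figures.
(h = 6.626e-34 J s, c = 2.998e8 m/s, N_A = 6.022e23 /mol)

Photon energy at 293 nm: hc/λ = (6.626e-34)(2.998e8)/(293e-9) = 6.780e-19 J.
Energy delivered: (17.1 mW)(342 s) = 5.848 J.
Photons incident: 5.848 / 6.780e-19 = 8.625e18, i.e. 8.625e18/6.022e23 = 1.432e-5 mol.
Product: Φ × n_abs = 0.31 × 1.432e-5 = 4.439e-6 mol.

4.44e-6 mol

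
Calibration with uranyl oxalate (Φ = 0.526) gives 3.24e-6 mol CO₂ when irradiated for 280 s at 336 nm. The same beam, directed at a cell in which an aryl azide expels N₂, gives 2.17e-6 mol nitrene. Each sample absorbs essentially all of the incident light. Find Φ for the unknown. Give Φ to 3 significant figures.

Photons absorbed by the actinometer: 3.24e-6 / 0.526 = 6.160e-6 mol.
Φ(unknown) = 2.17e-6 / 6.160e-6 = 0.352.

Φ = 0.352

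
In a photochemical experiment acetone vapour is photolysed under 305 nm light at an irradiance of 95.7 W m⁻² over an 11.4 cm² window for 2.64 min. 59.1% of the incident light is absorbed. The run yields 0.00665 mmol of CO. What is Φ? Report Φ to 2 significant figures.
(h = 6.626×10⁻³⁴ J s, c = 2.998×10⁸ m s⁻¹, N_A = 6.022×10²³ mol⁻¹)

Φ = 0.26

Product: 0.00665 mmol = 6.65×10⁻⁶ mol.
Photon energy at 305 nm: hc/λ = (6.626×10⁻³⁴)(2.998×10⁸)/(305×10⁻⁹) = 6.513×10⁻¹⁹ J.
Energy delivered: (95.7 W m⁻²)(11.4×10⁻⁴ m²)(158.4 s) = 17.28 J.
Photons incident: 17.28 / 6.513×10⁻¹⁹ = 2.653×10¹⁹, i.e. 2.653×10¹⁹/6.022×10²³ = 4.406×10⁻⁵ mol.
Photons absorbed: 0.591 × 4.406×10⁻⁵ = 2.604×10⁻⁵ mol.
Φ = 6.65×10⁻⁶ mol / 2.604×10⁻⁵ mol photons = 0.26.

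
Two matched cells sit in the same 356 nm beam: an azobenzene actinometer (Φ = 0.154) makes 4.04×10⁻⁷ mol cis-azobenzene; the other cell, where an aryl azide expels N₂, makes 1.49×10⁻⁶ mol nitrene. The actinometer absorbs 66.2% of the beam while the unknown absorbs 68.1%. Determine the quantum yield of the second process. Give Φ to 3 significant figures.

Photons absorbed by the actinometer: 4.04×10⁻⁷ / 0.154 = 2.623×10⁻⁶ mol.
Incident flux: 2.623×10⁻⁶ / 0.662 = 3.962×10⁻⁶ einstein.
Absorbed by unknown: 0.681 × 3.962×10⁻⁶ = 2.698×10⁻⁶ mol.
Φ(unknown) = 1.49×10⁻⁶ / 2.698×10⁻⁶ = 0.552.

Φ = 0.552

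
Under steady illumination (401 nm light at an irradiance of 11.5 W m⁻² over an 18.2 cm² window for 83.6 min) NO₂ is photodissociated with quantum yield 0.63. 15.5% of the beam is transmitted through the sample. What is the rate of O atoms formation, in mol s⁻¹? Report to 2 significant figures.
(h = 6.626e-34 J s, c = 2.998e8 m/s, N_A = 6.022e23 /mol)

3.7e-8 mol s⁻¹

Photon energy at 401 nm: hc/λ = (6.626e-34)(2.998e8)/(401e-9) = 4.954e-19 J.
Energy delivered: (11.5 W m⁻²)(18.2e-4 m²)(5016 s) = 105.0 J.
Photons incident: 105.0 / 4.954e-19 = 2.119e20, i.e. 2.119e20/6.022e23 = 3.519e-4 mol.
Fraction absorbed: 1 − 15.5/100 = 0.8450.
Photons absorbed: 0.8450 × 3.519e-4 = 2.974e-4 mol.
Product formed: 0.63 × 2.974e-4 = 1.874e-4 mol.
Rate: 1.874e-4 / 5016 s = 3.7e-8 mol s⁻¹.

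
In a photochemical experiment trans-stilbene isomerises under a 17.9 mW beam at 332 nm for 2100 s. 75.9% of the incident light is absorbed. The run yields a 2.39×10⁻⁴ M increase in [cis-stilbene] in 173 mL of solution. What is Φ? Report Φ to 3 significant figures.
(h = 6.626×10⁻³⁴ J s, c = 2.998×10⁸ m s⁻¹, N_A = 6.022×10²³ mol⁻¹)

Φ = 0.522

Product: (2.39×10⁻⁴ M)(0.173 L) = 4.135×10⁻⁵ mol.
Photon energy at 332 nm: hc/λ = (6.626×10⁻³⁴)(2.998×10⁸)/(332×10⁻⁹) = 5.983×10⁻¹⁹ J.
Energy delivered: (17.9 mW)(2100 s) = 37.59 J.
Photons incident: 37.59 / 5.983×10⁻¹⁹ = 6.283×10¹⁹, i.e. 6.283×10¹⁹/6.022×10²³ = 1.043×10⁻⁴ mol.
Photons absorbed: 0.759 × 1.043×10⁻⁴ = 7.916×10⁻⁵ mol.
Φ = 4.135×10⁻⁵ mol / 7.916×10⁻⁵ mol photons = 0.522.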